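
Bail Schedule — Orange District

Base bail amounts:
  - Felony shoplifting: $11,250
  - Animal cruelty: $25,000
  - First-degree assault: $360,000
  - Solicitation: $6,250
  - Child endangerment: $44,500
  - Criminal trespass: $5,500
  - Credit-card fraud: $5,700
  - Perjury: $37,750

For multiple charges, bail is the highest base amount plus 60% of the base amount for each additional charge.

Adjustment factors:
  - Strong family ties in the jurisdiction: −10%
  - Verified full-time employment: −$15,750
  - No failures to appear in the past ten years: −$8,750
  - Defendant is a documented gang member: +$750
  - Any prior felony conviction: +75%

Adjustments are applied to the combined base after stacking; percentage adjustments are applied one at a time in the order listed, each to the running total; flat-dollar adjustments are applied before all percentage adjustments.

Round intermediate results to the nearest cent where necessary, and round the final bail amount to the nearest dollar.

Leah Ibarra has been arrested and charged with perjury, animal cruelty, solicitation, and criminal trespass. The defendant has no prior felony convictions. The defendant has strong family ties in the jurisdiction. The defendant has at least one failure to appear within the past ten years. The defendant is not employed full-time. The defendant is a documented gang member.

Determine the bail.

$54,495

Base amounts from the schedule: perjury $37,750; animal cruelty $25,000; solicitation $6,250; criminal trespass $5,500.
Stacking rule: highest base plus 60% of each additional charge. Highest is perjury at $37,750. Additional: $25,000 × 60% = $15,000; $6,250 × 60% = $3,750; $5,500 × 60% = $3,300. Combined base = $37,750 + $22,050 = $59,800.
Defendant is a documented gang member (+$750 flat): $59,800 + $750 = $60,550.
Strong family ties in the jurisdiction (−10%): $60,550 × 0.9 = $54,495.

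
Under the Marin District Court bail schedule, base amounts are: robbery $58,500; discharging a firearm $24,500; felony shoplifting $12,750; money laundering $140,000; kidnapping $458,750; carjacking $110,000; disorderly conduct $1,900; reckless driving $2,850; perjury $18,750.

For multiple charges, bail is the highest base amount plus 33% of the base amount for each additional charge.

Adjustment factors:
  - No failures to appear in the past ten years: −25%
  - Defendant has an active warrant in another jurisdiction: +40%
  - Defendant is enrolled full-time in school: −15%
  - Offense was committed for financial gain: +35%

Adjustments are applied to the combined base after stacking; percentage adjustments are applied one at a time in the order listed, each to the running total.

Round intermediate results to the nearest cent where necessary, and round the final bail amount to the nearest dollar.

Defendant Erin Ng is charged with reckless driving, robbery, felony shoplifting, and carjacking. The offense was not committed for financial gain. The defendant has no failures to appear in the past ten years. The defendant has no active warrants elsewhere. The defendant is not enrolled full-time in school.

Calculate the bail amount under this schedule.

$100,840

Base amounts from the schedule: reckless driving $2,850; robbery $58,500; felony shoplifting $12,750; carjacking $110,000.
Stacking rule: highest base plus 33% of each additional charge. Highest is carjacking at $110,000. Additional: $2,850 × 33% = $940.50; $58,500 × 33% = $19,305; $12,750 × 33% = $4,207.50. Combined base = $110,000 + $24,453 = $134,453.
No failures to appear in the past ten years (−25%): $134,453 × 0.75 = $100,839.75.
Rounded to the nearest dollar: $100,840.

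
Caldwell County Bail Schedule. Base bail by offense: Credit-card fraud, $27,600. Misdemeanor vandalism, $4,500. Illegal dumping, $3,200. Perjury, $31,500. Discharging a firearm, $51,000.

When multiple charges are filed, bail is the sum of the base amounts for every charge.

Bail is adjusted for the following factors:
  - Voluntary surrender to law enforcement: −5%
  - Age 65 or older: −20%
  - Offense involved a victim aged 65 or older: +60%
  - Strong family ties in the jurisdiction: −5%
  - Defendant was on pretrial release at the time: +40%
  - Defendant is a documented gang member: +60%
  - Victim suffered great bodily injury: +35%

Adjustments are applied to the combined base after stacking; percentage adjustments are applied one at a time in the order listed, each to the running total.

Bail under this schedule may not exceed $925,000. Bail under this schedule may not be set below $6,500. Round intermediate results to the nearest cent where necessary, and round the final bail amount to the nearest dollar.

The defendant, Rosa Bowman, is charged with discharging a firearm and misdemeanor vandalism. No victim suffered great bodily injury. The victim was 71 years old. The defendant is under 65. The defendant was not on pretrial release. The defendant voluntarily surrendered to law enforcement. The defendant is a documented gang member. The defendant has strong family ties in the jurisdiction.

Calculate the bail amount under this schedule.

Base amounts from the schedule: discharging a firearm $51,000; misdemeanor vandalism $4,500.
Stacking rule: sum of all bases. $51,000 + $4,500 = $55,500.
Voluntary surrender to law enforcement (−5%): $55,500 × 0.95 = $52,725.
Offense involved a victim aged 65 or older (+60%): $52,725 × 1.6 = $84,360.
Strong family ties in the jurisdiction (−5%): $84,360 × 0.95 = $80,142.
Defendant is a documented gang member (+60%): $80,142 × 1.6 = $128,227.20.
$128,227.20 is within the $925,000 maximum.
$128,227.20 is at or above the $6,500 minimum.
Rounded to the nearest dollar: $128,227.

$128,227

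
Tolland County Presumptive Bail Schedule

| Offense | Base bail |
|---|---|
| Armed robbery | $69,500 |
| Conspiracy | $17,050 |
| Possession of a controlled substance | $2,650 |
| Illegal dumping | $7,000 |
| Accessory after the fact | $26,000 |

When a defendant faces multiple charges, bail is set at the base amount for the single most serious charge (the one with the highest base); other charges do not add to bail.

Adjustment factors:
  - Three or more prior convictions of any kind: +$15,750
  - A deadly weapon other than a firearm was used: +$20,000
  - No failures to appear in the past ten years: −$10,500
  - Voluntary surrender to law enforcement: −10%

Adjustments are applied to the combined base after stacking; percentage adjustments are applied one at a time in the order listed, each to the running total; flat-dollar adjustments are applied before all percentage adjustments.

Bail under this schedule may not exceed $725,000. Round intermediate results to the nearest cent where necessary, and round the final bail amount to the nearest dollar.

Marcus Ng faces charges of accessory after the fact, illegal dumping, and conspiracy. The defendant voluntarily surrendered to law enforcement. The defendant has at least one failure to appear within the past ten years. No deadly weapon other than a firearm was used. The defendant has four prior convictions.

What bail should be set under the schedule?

Base amounts from the schedule: accessory after the fact $26,000; illegal dumping $7,000; conspiracy $17,050.
Stacking rule: use the highest base only. Highest is accessory after the fact at $26,000. Combined base = $26,000.
Three or more prior convictions of any kind (+$15,750 flat): $26,000 + $15,750 = $41,750.
Voluntary surrender to law enforcement (−10%): $41,750 × 0.9 = $37,575.
$37,575 is within the $725,000 maximum.

$37,575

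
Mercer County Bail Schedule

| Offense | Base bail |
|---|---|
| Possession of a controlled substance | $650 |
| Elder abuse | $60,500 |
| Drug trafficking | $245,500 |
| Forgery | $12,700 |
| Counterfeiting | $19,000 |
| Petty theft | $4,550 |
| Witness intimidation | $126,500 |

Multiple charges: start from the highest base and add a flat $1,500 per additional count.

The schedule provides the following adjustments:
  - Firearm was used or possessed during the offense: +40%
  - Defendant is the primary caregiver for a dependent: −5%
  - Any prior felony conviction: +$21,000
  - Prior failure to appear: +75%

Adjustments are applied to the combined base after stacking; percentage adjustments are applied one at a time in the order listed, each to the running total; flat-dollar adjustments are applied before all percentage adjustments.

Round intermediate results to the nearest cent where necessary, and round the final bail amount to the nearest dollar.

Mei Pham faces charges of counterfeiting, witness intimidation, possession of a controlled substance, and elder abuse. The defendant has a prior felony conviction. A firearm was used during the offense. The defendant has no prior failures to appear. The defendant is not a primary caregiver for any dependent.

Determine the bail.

Base amounts from the schedule: counterfeiting $19,000; witness intimidation $126,500; possession of a controlled substance $650; elder abuse $60,500.
Stacking rule: highest base plus $1,500 per additional charge. Highest is witness intimidation at $126,500; 3 additional charges → +$4,500. Combined base = $131,000.
Any prior felony conviction (+$21,000 flat): $131,000 + $21,000 = $152,000.
Firearm was used or possessed during the offense (+40%): $152,000 × 1.4 = $212,800.

$212,800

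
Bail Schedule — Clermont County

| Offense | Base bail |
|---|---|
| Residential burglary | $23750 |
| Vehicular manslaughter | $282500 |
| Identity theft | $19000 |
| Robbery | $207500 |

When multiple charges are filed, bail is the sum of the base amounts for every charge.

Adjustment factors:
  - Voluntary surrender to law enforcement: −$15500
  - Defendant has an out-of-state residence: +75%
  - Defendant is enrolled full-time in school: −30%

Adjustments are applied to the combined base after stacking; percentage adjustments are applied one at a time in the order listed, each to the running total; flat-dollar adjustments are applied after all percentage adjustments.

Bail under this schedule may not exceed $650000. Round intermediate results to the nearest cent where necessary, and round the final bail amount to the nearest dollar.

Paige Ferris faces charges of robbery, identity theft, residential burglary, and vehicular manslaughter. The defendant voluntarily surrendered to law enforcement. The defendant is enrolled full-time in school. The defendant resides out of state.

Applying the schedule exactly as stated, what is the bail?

$637119

Base amounts from the schedule: robbery $207500; identity theft $19000; residential burglary $23750; vehicular manslaughter $282500.
Stacking rule: sum of all bases. $207500 + $19000 + $23750 + $282500 = $532750.
Defendant has an out-of-state residence (+75%): $532750 × 1.75 = $932312.50.
Defendant is enrolled full-time in school (−30%): $932312.50 × 0.7 = $652618.75.
Voluntary surrender to law enforcement (−$15500 flat): $652618.75 − $15500 = $637118.75.
$637118.75 is within the $650000 maximum.
Rounded to the nearest dollar: $637119.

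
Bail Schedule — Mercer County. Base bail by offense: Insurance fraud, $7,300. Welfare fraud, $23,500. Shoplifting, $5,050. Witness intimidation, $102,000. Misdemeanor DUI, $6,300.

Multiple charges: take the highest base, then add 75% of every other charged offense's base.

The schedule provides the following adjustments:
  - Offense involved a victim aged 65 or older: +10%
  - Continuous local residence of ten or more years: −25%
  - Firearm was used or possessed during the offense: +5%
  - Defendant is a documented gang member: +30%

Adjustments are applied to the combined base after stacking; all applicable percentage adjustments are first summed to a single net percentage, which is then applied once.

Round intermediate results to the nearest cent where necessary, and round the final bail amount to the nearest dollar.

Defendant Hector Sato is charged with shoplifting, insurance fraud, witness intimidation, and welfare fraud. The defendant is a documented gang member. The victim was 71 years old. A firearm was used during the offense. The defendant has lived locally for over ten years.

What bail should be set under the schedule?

Base amounts from the schedule: shoplifting $5,050; insurance fraud $7,300; witness intimidation $102,000; welfare fraud $23,500.
Stacking rule: highest base plus 75% of each additional charge. Highest is witness intimidation at $102,000. Additional: $5,050 × 75% = $3,787.50; $7,300 × 75% = $5,475; $23,500 × 75% = $17,625. Combined base = $102,000 + $26,887.50 = $128,887.50.
Net percentage adjustment: +10% −25% +5% +30% = +20%. $128,887.50 × 1.2 = $154,665.

$154,665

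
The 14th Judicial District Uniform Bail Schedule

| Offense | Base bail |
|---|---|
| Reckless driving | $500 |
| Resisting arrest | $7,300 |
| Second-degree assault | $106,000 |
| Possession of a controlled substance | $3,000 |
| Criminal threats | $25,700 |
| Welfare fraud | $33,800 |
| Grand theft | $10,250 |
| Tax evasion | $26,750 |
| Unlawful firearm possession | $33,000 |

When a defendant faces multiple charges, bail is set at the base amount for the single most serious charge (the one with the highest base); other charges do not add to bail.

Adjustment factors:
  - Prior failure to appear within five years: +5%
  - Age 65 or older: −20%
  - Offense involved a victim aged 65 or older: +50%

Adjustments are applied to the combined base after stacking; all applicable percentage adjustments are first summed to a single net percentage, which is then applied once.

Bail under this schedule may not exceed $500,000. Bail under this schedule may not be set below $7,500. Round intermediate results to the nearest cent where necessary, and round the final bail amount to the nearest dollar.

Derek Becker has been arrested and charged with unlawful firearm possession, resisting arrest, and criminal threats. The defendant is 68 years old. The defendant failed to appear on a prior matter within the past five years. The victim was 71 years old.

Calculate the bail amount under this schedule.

Base amounts from the schedule: unlawful firearm possession $33,000; resisting arrest $7,300; criminal threats $25,700.
Stacking rule: use the highest base only. Highest is unlawful firearm possession at $33,000. Combined base = $33,000.
Net percentage adjustment: +5% −20% +50% = +35%. $33,000 × 1.35 = $44,550.
$44,550 is within the $500,000 maximum.
$44,550 is at or above the $7,500 minimum.

$44,550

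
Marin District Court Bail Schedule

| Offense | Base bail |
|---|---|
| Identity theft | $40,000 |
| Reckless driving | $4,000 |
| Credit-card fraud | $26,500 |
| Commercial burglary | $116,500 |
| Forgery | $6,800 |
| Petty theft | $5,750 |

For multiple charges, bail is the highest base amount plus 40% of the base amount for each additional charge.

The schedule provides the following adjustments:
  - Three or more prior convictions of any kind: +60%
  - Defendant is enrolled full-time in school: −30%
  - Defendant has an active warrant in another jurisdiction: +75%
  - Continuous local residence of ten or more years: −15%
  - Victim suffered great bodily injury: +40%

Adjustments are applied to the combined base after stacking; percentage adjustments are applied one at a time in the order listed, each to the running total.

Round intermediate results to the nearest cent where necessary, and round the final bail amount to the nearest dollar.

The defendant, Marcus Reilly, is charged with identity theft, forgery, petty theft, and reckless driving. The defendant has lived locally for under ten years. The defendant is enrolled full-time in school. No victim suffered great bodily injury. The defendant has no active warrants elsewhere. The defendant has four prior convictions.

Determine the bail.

$52,214

Base amounts from the schedule: identity theft $40,000; forgery $6,800; petty theft $5,750; reckless driving $4,000.
Stacking rule: highest base plus 40% of each additional charge. Highest is identity theft at $40,000. Additional: $6,800 × 40% = $2,720; $5,750 × 40% = $2,300; $4,000 × 40% = $1,600. Combined base = $40,000 + $6,620 = $46,620.
Three or more prior convictions of any kind (+60%): $46,620 × 1.6 = $74,592.
Defendant is enrolled full-time in school (−30%): $74,592 × 0.7 = $52,214.40.
Rounded to the nearest dollar: $52,214.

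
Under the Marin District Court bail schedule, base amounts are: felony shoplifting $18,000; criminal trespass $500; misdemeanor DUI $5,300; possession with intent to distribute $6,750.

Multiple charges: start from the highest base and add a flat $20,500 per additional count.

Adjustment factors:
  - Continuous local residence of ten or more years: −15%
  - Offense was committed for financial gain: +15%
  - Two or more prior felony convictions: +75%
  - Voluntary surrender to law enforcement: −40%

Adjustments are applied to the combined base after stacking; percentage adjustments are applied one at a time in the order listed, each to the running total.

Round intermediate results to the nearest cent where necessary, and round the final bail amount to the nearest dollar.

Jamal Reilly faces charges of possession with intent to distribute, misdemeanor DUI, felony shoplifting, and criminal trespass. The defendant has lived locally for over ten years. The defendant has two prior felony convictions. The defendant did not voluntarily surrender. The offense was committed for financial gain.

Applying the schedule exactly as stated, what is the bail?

Base amounts from the schedule: possession with intent to distribute $6,750; misdemeanor DUI $5,300; felony shoplifting $18,000; criminal trespass $500.
Stacking rule: highest base plus $20,500 per additional charge. Highest is felony shoplifting at $18,000; 3 additional charges → +$61,500. Combined base = $79,500.
Continuous local residence of ten or more years (−15%): $79,500 × 0.85 = $67,575.
Offense was committed for financial gain (+15%): $67,575 × 1.15 = $77,711.25.
Two or more prior felony convictions (+75%): $77,711.25 × 1.75 = $135,994.69.
Rounded to the nearest dollar: $135,995.

$135,995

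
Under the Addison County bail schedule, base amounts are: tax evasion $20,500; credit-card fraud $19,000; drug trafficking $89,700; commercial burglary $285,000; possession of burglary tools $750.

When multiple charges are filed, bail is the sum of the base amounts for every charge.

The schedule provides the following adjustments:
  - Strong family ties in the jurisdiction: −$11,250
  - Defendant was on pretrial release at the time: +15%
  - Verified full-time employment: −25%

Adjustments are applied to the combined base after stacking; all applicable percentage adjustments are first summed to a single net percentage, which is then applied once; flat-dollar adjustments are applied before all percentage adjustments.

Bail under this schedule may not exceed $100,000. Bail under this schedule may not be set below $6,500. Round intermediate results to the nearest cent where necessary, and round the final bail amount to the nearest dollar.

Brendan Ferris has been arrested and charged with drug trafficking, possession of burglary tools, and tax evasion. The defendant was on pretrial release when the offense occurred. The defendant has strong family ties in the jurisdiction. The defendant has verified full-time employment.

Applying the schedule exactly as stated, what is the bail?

Base amounts from the schedule: drug trafficking $89,700; possession of burglary tools $750; tax evasion $20,500.
Stacking rule: sum of all bases. $89,700 + $750 + $20,500 = $110,950.
Strong family ties in the jurisdiction (−$11,250 flat): $110,950 − $11,250 = $99,700.
Net percentage adjustment: +15% −25% = −10%. $99,700 × 0.9 = $89,730.
$89,730 is within the $100,000 maximum.
$89,730 is at or above the $6,500 minimum.

$89,730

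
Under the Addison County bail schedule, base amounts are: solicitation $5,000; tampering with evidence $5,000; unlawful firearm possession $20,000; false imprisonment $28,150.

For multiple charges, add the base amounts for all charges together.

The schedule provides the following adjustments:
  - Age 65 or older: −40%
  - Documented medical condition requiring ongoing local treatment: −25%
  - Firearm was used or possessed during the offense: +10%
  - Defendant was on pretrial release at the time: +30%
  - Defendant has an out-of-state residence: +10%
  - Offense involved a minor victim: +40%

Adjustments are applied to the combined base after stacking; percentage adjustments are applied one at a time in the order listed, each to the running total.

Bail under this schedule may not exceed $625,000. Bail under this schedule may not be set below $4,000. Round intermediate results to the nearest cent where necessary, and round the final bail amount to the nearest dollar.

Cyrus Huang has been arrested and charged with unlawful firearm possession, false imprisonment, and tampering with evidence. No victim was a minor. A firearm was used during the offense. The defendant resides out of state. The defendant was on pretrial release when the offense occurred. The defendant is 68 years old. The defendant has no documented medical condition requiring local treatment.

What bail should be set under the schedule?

$50,163

Base amounts from the schedule: unlawful firearm possession $20,000; false imprisonment $28,150; tampering with evidence $5,000.
Stacking rule: sum of all bases. $20,000 + $28,150 + $5,000 = $53,150.
Age 65 or older (−40%): $53,150 × 0.6 = $31,890.
Firearm was used or possessed during the offense (+10%): $31,890 × 1.1 = $35,079.
Defendant was on pretrial release at the time (+30%): $35,079 × 1.3 = $45,602.70.
Defendant has an out-of-state residence (+10%): $45,602.70 × 1.1 = $50,162.97.
$50,162.97 is within the $625,000 maximum.
$50,162.97 is at or above the $4,000 minimum.
Rounded to the nearest dollar: $50,163.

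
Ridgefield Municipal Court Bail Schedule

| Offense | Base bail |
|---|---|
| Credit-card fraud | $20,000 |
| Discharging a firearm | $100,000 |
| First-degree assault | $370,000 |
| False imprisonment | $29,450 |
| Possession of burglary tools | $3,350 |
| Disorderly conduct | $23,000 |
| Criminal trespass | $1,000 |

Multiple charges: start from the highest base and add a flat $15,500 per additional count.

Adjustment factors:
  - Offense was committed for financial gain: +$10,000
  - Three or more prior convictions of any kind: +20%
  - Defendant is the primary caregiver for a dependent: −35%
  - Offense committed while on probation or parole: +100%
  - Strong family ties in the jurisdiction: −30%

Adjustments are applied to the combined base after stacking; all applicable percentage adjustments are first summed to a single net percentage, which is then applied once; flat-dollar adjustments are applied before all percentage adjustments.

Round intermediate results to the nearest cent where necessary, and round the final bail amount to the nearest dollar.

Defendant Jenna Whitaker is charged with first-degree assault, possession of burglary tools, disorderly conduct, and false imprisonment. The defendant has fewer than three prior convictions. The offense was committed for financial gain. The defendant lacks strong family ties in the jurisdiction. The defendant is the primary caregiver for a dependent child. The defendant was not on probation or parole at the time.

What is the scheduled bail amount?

Base amounts from the schedule: first-degree assault $370,000; possession of burglary tools $3,350; disorderly conduct $23,000; false imprisonment $29,450.
Stacking rule: highest base plus $15,500 per additional charge. Highest is first-degree assault at $370,000; 3 additional charges → +$46,500. Combined base = $416,500.
Offense was committed for financial gain (+$10,000 flat): $416,500 + $10,000 = $426,500.
Defendant is the primary caregiver for a dependent (−35%): $426,500 × 0.65 = $277,225.

$277,225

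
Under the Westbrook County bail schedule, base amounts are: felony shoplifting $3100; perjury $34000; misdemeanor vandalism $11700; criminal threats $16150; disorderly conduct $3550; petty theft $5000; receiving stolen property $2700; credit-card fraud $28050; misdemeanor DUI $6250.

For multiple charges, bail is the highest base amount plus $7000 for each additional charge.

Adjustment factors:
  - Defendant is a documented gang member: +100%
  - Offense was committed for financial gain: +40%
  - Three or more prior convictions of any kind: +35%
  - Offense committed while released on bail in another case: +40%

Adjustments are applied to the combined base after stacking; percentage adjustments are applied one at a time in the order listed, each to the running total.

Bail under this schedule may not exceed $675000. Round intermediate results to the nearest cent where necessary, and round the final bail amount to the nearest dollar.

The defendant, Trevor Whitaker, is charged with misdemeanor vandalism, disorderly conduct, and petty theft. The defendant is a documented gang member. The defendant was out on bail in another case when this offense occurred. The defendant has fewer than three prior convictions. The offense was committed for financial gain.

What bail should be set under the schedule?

Base amounts from the schedule: misdemeanor vandalism $11700; disorderly conduct $3550; petty theft $5000.
Stacking rule: highest base plus $7000 per additional charge. Highest is misdemeanor vandalism at $11700; 2 additional charges → +$14000. Combined base = $25700.
Defendant is a documented gang member (+100%): $25700 × 2 = $51400.
Offense was committed for financial gain (+40%): $51400 × 1.4 = $71960.
Offense committed while released on bail in another case (+40%): $71960 × 1.4 = $100744.
$100744 is within the $675000 maximum.

$100744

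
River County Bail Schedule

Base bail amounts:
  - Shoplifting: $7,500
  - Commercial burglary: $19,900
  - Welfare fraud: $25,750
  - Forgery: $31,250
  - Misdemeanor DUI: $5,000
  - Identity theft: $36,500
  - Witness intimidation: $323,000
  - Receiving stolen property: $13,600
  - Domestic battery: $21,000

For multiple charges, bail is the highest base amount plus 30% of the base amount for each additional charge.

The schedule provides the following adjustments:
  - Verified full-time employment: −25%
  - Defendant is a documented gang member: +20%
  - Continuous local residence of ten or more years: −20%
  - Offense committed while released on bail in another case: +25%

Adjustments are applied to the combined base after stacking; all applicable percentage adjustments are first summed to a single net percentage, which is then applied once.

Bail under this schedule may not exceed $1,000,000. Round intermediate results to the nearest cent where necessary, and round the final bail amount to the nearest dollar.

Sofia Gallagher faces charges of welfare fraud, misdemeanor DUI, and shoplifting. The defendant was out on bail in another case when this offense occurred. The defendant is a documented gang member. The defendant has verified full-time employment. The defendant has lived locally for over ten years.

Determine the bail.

Base amounts from the schedule: welfare fraud $25,750; misdemeanor DUI $5,000; shoplifting $7,500.
Stacking rule: highest base plus 30% of each additional charge. Highest is welfare fraud at $25,750. Additional: $5,000 × 30% = $1,500; $7,500 × 30% = $2,250. Combined base = $25,750 + $3,750 = $29,500.
Net percentage adjustment: −25% +20% −20% +25% = +0%. $29,500 × 1 = $29,500.
$29,500 is within the $1,000,000 maximum.

$29,500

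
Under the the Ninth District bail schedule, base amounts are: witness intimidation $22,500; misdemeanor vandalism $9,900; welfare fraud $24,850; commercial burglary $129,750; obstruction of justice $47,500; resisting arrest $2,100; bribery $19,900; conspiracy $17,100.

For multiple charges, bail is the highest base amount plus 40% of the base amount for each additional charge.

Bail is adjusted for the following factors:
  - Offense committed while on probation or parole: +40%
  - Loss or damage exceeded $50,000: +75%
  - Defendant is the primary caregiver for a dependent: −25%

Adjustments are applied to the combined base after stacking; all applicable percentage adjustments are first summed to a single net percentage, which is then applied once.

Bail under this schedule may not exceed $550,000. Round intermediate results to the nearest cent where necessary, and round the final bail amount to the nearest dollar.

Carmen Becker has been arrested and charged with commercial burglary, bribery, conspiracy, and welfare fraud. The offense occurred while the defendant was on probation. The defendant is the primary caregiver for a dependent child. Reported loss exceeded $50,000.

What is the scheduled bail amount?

Base amounts from the schedule: commercial burglary $129,750; bribery $19,900; conspiracy $17,100; welfare fraud $24,850.
Stacking rule: highest base plus 40% of each additional charge. Highest is commercial burglary at $129,750. Additional: $19,900 × 40% = $7,960; $17,100 × 40% = $6,840; $24,850 × 40% = $9,940. Combined base = $129,750 + $24,740 = $154,490.
Net percentage adjustment: +40% +75% −25% = +90%. $154,490 × 1.9 = $293,531.
$293,531 is within the $550,000 maximum.

$293,531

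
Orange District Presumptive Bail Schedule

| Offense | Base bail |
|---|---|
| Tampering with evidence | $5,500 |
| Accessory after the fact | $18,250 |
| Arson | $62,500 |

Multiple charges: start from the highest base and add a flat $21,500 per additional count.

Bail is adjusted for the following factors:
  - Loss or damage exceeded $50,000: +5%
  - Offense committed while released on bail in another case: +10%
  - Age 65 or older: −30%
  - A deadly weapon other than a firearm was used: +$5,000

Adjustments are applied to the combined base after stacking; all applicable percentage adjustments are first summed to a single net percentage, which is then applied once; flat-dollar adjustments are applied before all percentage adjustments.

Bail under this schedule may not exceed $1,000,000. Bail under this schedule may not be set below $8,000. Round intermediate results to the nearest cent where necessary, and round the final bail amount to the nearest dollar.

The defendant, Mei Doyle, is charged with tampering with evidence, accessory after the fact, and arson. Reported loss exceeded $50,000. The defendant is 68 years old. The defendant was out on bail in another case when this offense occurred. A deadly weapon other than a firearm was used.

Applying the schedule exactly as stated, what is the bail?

$93,925

Base amounts from the schedule: tampering with evidence $5,500; accessory after the fact $18,250; arson $62,500.
Stacking rule: highest base plus $21,500 per additional charge. Highest is arson at $62,500; 2 additional charges → +$43,000. Combined base = $105,500.
A deadly weapon other than a firearm was used (+$5,000 flat): $105,500 + $5,000 = $110,500.
Net percentage adjustment: +5% +10% −30% = −15%. $110,500 × 0.85 = $93,925.
$93,925 is within the $1,000,000 maximum.
$93,925 is at or above the $8,000 minimum.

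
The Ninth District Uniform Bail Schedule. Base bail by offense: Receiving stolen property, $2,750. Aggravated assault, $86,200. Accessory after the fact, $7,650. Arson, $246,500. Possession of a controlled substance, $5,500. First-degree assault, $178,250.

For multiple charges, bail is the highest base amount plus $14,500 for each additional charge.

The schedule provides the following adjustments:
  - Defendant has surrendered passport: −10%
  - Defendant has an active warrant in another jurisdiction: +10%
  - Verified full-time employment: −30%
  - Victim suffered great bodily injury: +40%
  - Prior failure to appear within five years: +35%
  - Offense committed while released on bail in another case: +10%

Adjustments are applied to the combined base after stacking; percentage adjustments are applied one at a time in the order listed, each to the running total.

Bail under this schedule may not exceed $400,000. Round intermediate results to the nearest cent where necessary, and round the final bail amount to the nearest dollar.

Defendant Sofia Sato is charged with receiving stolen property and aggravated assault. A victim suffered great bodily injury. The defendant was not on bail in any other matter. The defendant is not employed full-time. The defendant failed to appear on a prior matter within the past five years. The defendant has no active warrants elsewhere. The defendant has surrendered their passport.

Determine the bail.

$171,291

Base amounts from the schedule: receiving stolen property $2,750; aggravated assault $86,200.
Stacking rule: highest base plus $14,500 per additional charge. Highest is aggravated assault at $86,200; 1 additional charge → +$14,500. Combined base = $100,700.
Defendant has surrendered passport (−10%): $100,700 × 0.9 = $90,630.
Victim suffered great bodily injury (+40%): $90,630 × 1.4 = $126,882.
Prior failure to appear within five years (+35%): $126,882 × 1.35 = $171,290.70.
$171,290.70 is within the $400,000 maximum.
Rounded to the nearest dollar: $171,291.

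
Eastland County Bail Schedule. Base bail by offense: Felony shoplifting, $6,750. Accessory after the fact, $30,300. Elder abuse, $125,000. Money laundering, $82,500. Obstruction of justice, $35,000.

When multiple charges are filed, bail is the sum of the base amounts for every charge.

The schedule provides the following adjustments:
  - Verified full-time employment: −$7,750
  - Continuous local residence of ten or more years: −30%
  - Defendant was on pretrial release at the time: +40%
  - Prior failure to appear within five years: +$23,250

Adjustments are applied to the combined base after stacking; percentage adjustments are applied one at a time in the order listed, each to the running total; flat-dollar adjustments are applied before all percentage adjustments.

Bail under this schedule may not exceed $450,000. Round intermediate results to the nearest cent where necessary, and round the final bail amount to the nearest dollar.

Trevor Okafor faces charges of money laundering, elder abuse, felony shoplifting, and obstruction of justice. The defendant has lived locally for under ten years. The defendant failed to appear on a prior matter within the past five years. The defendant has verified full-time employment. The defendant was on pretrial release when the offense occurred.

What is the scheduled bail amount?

$370,650

Base amounts from the schedule: money laundering $82,500; elder abuse $125,000; felony shoplifting $6,750; obstruction of justice $35,000.
Stacking rule: sum of all bases. $82,500 + $125,000 + $6,750 + $35,000 = $249,250.
Verified full-time employment (−$7,750 flat): $249,250 − $7,750 = $241,500.
Prior failure to appear within five years (+$23,250 flat): $241,500 + $23,250 = $264,750.
Defendant was on pretrial release at the time (+40%): $264,750 × 1.4 = $370,650.
$370,650 is within the $450,000 maximum.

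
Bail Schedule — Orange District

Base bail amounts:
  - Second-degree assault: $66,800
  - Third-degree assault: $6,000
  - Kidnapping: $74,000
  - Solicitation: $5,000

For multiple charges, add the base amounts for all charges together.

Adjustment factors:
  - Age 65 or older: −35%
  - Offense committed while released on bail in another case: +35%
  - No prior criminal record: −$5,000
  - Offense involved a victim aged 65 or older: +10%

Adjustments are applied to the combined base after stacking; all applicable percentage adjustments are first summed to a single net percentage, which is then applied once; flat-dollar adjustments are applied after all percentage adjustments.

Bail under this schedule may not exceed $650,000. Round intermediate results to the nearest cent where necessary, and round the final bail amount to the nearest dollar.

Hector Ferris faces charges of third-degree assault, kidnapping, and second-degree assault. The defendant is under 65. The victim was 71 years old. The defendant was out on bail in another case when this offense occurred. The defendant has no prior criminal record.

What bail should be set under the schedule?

$207,860

Base amounts from the schedule: third-degree assault $6,000; kidnapping $74,000; second-degree assault $66,800.
Stacking rule: sum of all bases. $6,000 + $74,000 + $66,800 = $146,800.
Net percentage adjustment: +35% +10% = +45%. $146,800 × 1.45 = $212,860.
No prior criminal record (−$5,000 flat): $212,860 − $5,000 = $207,860.
$207,860 is within the $650,000 maximum.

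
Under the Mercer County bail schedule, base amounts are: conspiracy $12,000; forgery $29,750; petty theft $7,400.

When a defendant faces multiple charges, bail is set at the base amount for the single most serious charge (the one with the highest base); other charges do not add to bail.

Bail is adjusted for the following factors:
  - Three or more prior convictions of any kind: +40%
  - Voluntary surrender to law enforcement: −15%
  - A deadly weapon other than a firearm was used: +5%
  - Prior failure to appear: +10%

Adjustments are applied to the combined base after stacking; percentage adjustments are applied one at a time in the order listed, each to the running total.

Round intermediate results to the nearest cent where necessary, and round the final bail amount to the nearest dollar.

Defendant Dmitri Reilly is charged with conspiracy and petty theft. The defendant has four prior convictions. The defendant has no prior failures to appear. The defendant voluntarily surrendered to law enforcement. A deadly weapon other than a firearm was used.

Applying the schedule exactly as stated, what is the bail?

Base amounts from the schedule: conspiracy $12,000; petty theft $7,400.
Stacking rule: use the highest base only. Highest is conspiracy at $12,000. Combined base = $12,000.
Three or more prior convictions of any kind (+40%): $12,000 × 1.4 = $16,800.
Voluntary surrender to law enforcement (−15%): $16,800 × 0.85 = $14,280.
A deadly weapon other than a firearm was used (+5%): $14,280 × 1.05 = $14,994.

$14,994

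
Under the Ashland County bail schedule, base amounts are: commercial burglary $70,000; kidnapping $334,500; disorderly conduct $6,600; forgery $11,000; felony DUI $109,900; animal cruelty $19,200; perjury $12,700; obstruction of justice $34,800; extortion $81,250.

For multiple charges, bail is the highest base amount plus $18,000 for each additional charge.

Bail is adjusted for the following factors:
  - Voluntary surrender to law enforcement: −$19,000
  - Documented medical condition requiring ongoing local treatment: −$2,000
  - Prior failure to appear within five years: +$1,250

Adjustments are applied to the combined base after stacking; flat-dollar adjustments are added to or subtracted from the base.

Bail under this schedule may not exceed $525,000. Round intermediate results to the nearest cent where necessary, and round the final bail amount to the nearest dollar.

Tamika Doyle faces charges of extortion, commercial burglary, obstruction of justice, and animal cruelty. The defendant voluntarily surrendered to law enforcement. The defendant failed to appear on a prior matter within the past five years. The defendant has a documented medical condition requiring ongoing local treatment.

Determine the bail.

Base amounts from the schedule: extortion $81,250; commercial burglary $70,000; obstruction of justice $34,800; animal cruelty $19,200.
Stacking rule: highest base plus $18,000 per additional charge. Highest is extortion at $81,250; 3 additional charges → +$54,000. Combined base = $135,250.
Voluntary surrender to law enforcement (−$19,000 flat): $135,250 − $19,000 = $116,250.
Documented medical condition requiring ongoing local treatment (−$2,000 flat): $116,250 − $2,000 = $114,250.
Prior failure to appear within five years (+$1,250 flat): $114,250 + $1,250 = $115,500.
$115,500 is within the $525,000 maximum.

$115,500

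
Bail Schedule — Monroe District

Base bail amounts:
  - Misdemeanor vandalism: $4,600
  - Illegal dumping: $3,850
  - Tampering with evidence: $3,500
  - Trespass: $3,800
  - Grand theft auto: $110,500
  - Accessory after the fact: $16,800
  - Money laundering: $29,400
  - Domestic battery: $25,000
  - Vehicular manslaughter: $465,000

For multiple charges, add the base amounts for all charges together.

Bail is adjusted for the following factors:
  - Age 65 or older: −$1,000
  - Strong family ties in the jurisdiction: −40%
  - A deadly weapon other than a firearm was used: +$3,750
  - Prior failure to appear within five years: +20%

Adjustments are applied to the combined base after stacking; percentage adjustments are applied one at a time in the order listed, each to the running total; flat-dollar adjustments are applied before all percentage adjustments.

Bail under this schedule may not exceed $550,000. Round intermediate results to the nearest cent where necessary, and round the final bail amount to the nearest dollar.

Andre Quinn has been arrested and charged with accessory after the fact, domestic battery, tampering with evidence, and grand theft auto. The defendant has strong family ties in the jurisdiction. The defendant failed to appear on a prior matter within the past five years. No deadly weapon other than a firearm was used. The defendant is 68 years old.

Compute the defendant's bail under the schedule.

Base amounts from the schedule: accessory after the fact $16,800; domestic battery $25,000; tampering with evidence $3,500; grand theft auto $110,500.
Stacking rule: sum of all bases. $16,800 + $25,000 + $3,500 + $110,500 = $155,800.
Age 65 or older (−$1,000 flat): $155,800 − $1,000 = $154,800.
Strong family ties in the jurisdiction (−40%): $154,800 × 0.6 = $92,880.
Prior failure to appear within five years (+20%): $92,880 × 1.2 = $111,456.
$111,456 is within the $550,000 maximum.

$111,456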